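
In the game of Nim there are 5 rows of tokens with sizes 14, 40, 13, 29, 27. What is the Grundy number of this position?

45

Write each in binary and XOR column by column:
  001110  (14)
  101000  (40)
  001101  (13)
  011101  (29)
  011011  (27)
  ------
  101101  (45)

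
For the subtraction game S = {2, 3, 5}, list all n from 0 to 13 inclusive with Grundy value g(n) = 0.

0, 1, 7, 8

Compute g(0), g(1), … for moves {2, 3, 5}:
g(0) = mex{} = 0
g(1) = mex{} = 0
g(2) = mex{0} = 1
g(3) = mex{0} = 1
g(4) = mex{0,1} = 2
g(5) = mex{0,1} = 2
g(6) = mex{0,1,2} = 3
g(7) = mex{1,2} = 0
g(8) = mex{1,2,3} = 0
g(9) = mex{0,2,3} = 1
g(10) = mex{0,2} = 1
g(11) = mex{0,1,3} = 2
g(12) = mex{0,1} = 2
g(13) = mex{0,1,2} = 3
The P-positions (g = 0) in 0..13 are 0, 1, 7, 8.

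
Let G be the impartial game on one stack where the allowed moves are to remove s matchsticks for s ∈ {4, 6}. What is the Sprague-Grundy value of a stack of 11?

Build the Grundy sequence with g(k) = mex{g(k−s) : s ∈ {4, 6}, s ≤ k}:
g(0) = mex{} = 0
g(1) = mex{} = 0
g(2) = mex{} = 0
g(3) = mex{} = 0
g(4) = mex{0} = 1
g(5) = mex{0} = 1
g(6) = mex{0} = 1
g(7) = mex{0} = 1
g(8) = mex{0,1} = 2
g(9) = mex{0,1} = 2
g(10) = mex{1} = 0
g(11) = mex{1} = 0
So g(11) = 0.

0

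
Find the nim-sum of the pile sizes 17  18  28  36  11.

48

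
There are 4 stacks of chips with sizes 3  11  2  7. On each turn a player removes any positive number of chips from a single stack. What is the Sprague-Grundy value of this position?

Nim-sum: 3 ^ 11 ^ 2 ^ 7 = 13.

13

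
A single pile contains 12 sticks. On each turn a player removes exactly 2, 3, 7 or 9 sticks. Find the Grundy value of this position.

3

Grundy values for subtraction set {2, 3, 7, 9}:
k:     0  1  2  3  4  5  6  7  8  9 10 11 12
g(k):  0  0  1  1  2  0  0  1  1  2  2  0  3
So g(12) = 3.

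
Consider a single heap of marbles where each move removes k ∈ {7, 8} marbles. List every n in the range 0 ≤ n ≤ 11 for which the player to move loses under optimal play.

0, 1, 2, 3, 4, 5, 6

Compute g(0), g(1), … for moves {7, 8}:
g(0) = mex{} = 0
g(1) = mex{} = 0
g(2) = mex{} = 0
g(3) = mex{} = 0
g(4) = mex{} = 0
g(5) = mex{} = 0
g(6) = mex{} = 0
g(7) = mex{0} = 1
g(8) = mex{0} = 1
g(9) = mex{0} = 1
g(10) = mex{0} = 1
g(11) = mex{0} = 1
The P-positions (g = 0) in 0..11 are 0, 1, 2, 3, 4, 5, 6.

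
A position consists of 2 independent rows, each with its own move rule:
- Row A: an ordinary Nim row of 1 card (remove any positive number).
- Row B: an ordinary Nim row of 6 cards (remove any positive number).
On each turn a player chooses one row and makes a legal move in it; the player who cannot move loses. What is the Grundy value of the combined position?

Row A is a plain Nim row of size 1, so its Grundy value is 1.
Row B is a plain Nim row of size 6, so its Grundy value is 6.
The value of a disjunctive sum is the nim-sum of the parts.
Combined value = 1 ⊕ 6 = 7.

7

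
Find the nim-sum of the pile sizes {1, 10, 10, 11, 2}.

8

Compute the nim-sum pairwise:
1 ^ 10 = 11
11 ^ 10 = 1
1 ^ 11 = 10
10 ^ 2 = 8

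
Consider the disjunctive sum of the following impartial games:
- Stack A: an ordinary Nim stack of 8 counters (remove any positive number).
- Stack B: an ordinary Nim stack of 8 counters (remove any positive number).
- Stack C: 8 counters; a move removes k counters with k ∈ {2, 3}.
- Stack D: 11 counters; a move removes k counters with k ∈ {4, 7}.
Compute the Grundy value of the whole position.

1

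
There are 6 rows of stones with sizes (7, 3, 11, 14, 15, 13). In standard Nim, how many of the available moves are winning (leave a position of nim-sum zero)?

Nim-sum: 7 XOR 3 XOR 11 XOR 14 XOR 15 XOR 13 = 3.
The overall nim-sum is X = 3. A row of size p has a winning move iff p XOR X < p (reduce it to p XOR X).
  7: 7 XOR 3 = 4 < 7 — winning move (to 4).
  3: 3 XOR 3 = 0 < 3 — winning move (to 0).
  11: 11 XOR 3 = 8 < 11 — winning move (to 8).
  14: 14 XOR 3 = 13 < 14 — winning move (to 13).
  15: 15 XOR 3 = 12 < 15 — winning move (to 12).
  13: 13 XOR 3 = 14 ≥ 13 — no move.
That gives 5 winning moves.

5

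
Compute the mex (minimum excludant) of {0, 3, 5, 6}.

1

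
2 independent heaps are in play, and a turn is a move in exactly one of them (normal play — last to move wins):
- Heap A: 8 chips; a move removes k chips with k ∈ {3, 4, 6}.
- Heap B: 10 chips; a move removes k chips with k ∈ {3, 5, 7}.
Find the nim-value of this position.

Grundy values for heap A (subtraction set {3, 4, 6}):
g(0) = mex{} = 0
g(1) = mex{} = 0
g(2) = mex{} = 0
g(3) = mex{0} = 1
g(4) = mex{0} = 1
g(5) = mex{0} = 1
g(6) = mex{0,1} = 2
g(7) = mex{0,1} = 2
g(8) = mex{0,1} = 2
So g(8) = 2.
For heap B, compute g(0), g(1), … with moves {3, 5, 7}:
g(0) = mex{} = 0
g(1) = mex{} = 0
g(2) = mex{} = 0
g(3) = mex{0} = 1
g(4) = mex{0} = 1
g(5) = mex{0} = 1
g(6) = mex{0,1} = 2
g(7) = mex{0,1} = 2
g(8) = mex{0,1} = 2
g(9) = mex{0,1,2} = 3
g(10) = mex{1,2} = 0
So g(10) = 0.
The value of a disjunctive sum is the nim-sum of the parts.
Combined value = 2 XOR 0 = 2.

2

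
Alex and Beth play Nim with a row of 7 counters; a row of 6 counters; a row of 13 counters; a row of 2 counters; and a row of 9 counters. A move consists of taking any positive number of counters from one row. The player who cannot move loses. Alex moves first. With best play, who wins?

Alex wins

In binary:
  0111  (7)
  0110  (6)
  1101  (13)
  0010  (2)
  1001  (9)
  ----
  0111  (7)
The nim-sum is 7 ≠ 0, so this is an N-position: the player to move can win; Alex has a winning move.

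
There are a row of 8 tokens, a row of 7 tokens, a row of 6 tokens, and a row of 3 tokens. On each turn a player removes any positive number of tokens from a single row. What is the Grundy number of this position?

Bitwise XOR of the heap sizes:
  1000  (8)
  0111  (7)
  0110  (6)
  0011  (3)
  ----
  1010  (10)

10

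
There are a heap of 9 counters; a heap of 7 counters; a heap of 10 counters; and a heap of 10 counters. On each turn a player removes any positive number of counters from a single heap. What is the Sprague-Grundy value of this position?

14

In binary:
  1001  (9)
  0111  (7)
  1010  (10)
  1010  (10)
  ----
  1110  (14)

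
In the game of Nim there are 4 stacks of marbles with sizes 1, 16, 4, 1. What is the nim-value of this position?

Compute the nim-sum pairwise:
1 XOR 16 = 17
17 XOR 4 = 21
21 XOR 1 = 20

20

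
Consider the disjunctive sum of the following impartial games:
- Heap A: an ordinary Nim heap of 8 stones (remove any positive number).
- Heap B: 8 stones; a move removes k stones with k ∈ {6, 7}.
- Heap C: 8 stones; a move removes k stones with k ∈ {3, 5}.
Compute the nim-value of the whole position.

9

Heap A is a plain Nim heap of size 8, so its Grundy value is 8.
For heap B, compute g(0), g(1), … with moves {6, 7}:
g(0) = mex{} = 0
g(1) = mex{} = 0
g(2) = mex{} = 0
g(3) = mex{} = 0
g(4) = mex{} = 0
g(5) = mex{} = 0
g(6) = mex{0} = 1
g(7) = mex{0} = 1
g(8) = mex{0} = 1
So g(8) = 1.
Build the Grundy sequence for heap C with g(k) = mex{g(k−s) : s ∈ {3, 5}, s ≤ k}:
g(0) = mex{} = 0
g(1) = mex{} = 0
g(2) = mex{} = 0
g(3) = mex{0} = 1
g(4) = mex{0} = 1
g(5) = mex{0} = 1
g(6) = mex{0,1} = 2
g(7) = mex{0,1} = 2
g(8) = mex{1} = 0
So g(8) = 0.
The value of a disjunctive sum is the nim-sum of the parts.
Combined value = 8 ⊕ 1 ⊕ 0 = 9.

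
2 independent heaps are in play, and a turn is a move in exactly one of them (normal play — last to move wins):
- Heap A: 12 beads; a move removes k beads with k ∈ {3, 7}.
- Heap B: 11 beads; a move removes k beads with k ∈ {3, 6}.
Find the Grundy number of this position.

For heap A, compute g(0), g(1), … with moves {3, 7}:
g(0) = mex{} = 0
g(1) = mex{} = 0
g(2) = mex{} = 0
g(3) = mex{0} = 1
g(4) = mex{0} = 1
g(5) = mex{0} = 1
g(6) = mex{1} = 0
g(7) = mex{0,1} = 2
g(8) = mex{0,1} = 2
g(9) = mex{0} = 1
g(10) = mex{1,2} = 0
g(11) = mex{1,2} = 0
g(12) = mex{1} = 0
So g(12) = 0.
Grundy values for heap B (subtraction set {3, 6}):
g(0) = mex{} = 0
g(1) = mex{} = 0
g(2) = mex{} = 0
g(3) = mex{0} = 1
g(4) = mex{0} = 1
g(5) = mex{0} = 1
g(6) = mex{0,1} = 2
g(7) = mex{0,1} = 2
g(8) = mex{0,1} = 2
g(9) = mex{1,2} = 0
g(10) = mex{1,2} = 0
g(11) = mex{1,2} = 0
So g(11) = 0.
The value of a disjunctive sum is the nim-sum of the parts.
Combined value = 0 ⊕ 0 = 0.

0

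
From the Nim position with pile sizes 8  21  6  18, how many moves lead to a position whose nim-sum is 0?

1

Compute the nim-sum pairwise:
8 XOR 21 = 29
29 XOR 6 = 27
27 XOR 18 = 9
The overall nim-sum is X = 9. A pile of size p has a winning move iff p XOR X < p (reduce it to p XOR X).
  8: 8 XOR 9 = 1 < 8 — winning move (to 1).
  21: 21 XOR 9 = 28 ≥ 21 — no move.
  6: 6 XOR 9 = 15 ≥ 6 — no move.
  18: 18 XOR 9 = 27 ≥ 18 — no move.
That gives 1 winning move.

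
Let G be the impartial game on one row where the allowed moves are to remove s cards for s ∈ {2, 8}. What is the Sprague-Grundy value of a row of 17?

1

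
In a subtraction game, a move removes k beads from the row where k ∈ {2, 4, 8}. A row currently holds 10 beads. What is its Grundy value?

Grundy values for subtraction set {2, 4, 8}:
k:     0  1  2  3  4  5  6  7  8  9 10
g(k):  0  0  1  1  2  2  0  0  1  1  2
So g(10) = 2.

2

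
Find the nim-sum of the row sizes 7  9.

14

Nim-sum: 7 ⊕ 9 = 14.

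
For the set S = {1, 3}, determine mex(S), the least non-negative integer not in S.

0 is not in the set, so the mex is 0.

0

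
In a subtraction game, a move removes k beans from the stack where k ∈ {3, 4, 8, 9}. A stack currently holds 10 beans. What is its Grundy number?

1

Grundy values for subtraction set {3, 4, 8, 9}:
g(0) = mex{} = 0
g(1) = mex{} = 0
g(2) = mex{} = 0
g(3) = mex{0} = 1
g(4) = mex{0} = 1
g(5) = mex{0} = 1
g(6) = mex{0,1} = 2
g(7) = mex{1} = 0
g(8) = mex{0,1} = 2
g(9) = mex{0,1,2} = 3
g(10) = mex{0,2} = 1
So g(10) = 1.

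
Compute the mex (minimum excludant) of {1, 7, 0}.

The values 0, 1 are all present; 2 is the first non-negative integer missing from the set.

2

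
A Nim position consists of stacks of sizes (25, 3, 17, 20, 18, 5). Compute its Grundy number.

8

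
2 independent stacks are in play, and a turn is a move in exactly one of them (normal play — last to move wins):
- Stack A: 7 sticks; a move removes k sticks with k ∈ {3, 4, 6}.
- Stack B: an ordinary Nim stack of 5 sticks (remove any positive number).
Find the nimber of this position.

Grundy values for stack A (subtraction set {3, 4, 6}):
g(0) = mex{} = 0
g(1) = mex{} = 0
g(2) = mex{} = 0
g(3) = mex{0} = 1
g(4) = mex{0} = 1
g(5) = mex{0} = 1
g(6) = mex{0,1} = 2
g(7) = mex{0,1} = 2
So g(7) = 2.
Stack B is a plain Nim stack of size 5, so its Grundy value is 5.
The value of a disjunctive sum is the nim-sum of the parts.
Combined value = 2 XOR 5 = 7.

7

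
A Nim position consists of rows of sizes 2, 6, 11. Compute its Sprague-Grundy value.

15

Compute the nim-sum pairwise:
2 ^ 6 = 4
4 ^ 11 = 15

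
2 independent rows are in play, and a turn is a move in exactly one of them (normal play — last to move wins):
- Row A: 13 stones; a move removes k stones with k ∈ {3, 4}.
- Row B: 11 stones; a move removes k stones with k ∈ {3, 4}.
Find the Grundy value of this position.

3

For row A, compute g(0), g(1), … with moves {3, 4}:
g(0) = mex{} = 0
g(1) = mex{} = 0
g(2) = mex{} = 0
g(3) = mex{0} = 1
g(4) = mex{0} = 1
g(5) = mex{0} = 1
g(6) = mex{0,1} = 2
g(7) = mex{1} = 0
g(8) = mex{1} = 0
g(9) = mex{1,2} = 0
g(10) = mex{0,2} = 1
g(11) = mex{0} = 1
g(12) = mex{0} = 1
g(13) = mex{0,1} = 2
So g(13) = 2.
For row B, compute g(0), g(1), … with moves {3, 4}:
g(0) = mex{} = 0
g(1) = mex{} = 0
g(2) = mex{} = 0
g(3) = mex{0} = 1
g(4) = mex{0} = 1
g(5) = mex{0} = 1
g(6) = mex{0,1} = 2
g(7) = mex{1} = 0
g(8) = mex{1} = 0
g(9) = mex{1,2} = 0
g(10) = mex{0,2} = 1
g(11) = mex{0} = 1
So g(11) = 1.
The value of a disjunctive sum is the nim-sum of the parts.
Combined value = 2 ⊕ 1 = 3.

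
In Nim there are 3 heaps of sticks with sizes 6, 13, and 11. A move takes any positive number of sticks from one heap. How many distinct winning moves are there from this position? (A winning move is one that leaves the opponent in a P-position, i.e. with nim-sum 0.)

0

Compute the nim-sum pairwise:
6 ⊕ 13 = 11
11 ⊕ 11 = 0
The nim-sum is already 0, so every move leaves a nonzero nim-sum — there are no winning moves.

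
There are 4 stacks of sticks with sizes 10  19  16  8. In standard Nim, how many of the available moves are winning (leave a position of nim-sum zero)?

Nim-sum: 10 XOR 19 XOR 16 XOR 8 = 1.
The overall nim-sum is X = 1. A stack of size p has a winning move iff p XOR X < p (reduce it to p XOR X).
  10: 10 XOR 1 = 11 ≥ 10 — no move.
  19: 19 XOR 1 = 18 < 19 — winning move (to 18).
  16: 16 XOR 1 = 17 ≥ 16 — no move.
  8: 8 XOR 1 = 9 ≥ 8 — no move.
That gives 1 winning move.

1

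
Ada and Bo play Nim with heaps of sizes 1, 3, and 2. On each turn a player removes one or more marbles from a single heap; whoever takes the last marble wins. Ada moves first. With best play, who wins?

Bo wins

Nim-sum: 1 ^ 3 ^ 2 = 0.
The nim-sum is 0, so this is a P-position: the player to move is in a losing position under optimal play; Ada is about to move from it and so loses — Bo wins.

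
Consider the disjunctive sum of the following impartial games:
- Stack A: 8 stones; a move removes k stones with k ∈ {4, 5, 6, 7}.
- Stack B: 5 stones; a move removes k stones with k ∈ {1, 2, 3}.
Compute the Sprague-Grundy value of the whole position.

Grundy values for stack A (subtraction set {4, 5, 6, 7}):
g(0) = mex{} = 0
g(1) = mex{} = 0
g(2) = mex{} = 0
g(3) = mex{} = 0
g(4) = mex{0} = 1
g(5) = mex{0} = 1
g(6) = mex{0} = 1
g(7) = mex{0} = 1
g(8) = mex{0,1} = 2
So g(8) = 2.
Build the Grundy sequence for stack B with g(k) = mex{g(k−s) : s ∈ {1, 2, 3}, s ≤ k}:
k:     0  1  2  3  4  5
g(k):  0  1  2  3  0  1
So g(5) = 1.
The value of a disjunctive sum is the nim-sum of the parts.
Combined value = 2 XOR 1 = 3.

3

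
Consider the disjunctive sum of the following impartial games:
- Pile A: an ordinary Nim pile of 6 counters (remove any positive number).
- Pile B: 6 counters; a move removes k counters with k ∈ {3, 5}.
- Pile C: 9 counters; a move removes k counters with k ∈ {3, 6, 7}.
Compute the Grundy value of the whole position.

7

Pile A is a plain Nim pile of size 6, so its Grundy value is 6.
Grundy values for pile B (subtraction set {3, 5}):
g(0) = mex{} = 0
g(1) = mex{} = 0
g(2) = mex{} = 0
g(3) = mex{0} = 1
g(4) = mex{0} = 1
g(5) = mex{0} = 1
g(6) = mex{0,1} = 2
So g(6) = 2.
Build the Grundy sequence for pile C with g(k) = mex{g(k−s) : s ∈ {3, 6, 7}, s ≤ k}:
g(0) = mex{} = 0
g(1) = mex{} = 0
g(2) = mex{} = 0
g(3) = mex{0} = 1
g(4) = mex{0} = 1
g(5) = mex{0} = 1
g(6) = mex{0,1} = 2
g(7) = mex{0,1} = 2
g(8) = mex{0,1} = 2
g(9) = mex{0,1,2} = 3
So g(9) = 3.
The value of a disjunctive sum is the nim-sum of the parts.
Combined value = 6 XOR 2 XOR 3 = 7.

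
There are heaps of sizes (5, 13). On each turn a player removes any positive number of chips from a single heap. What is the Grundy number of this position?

8

Compute the nim-sum pairwise:
5 ⊕ 13 = 8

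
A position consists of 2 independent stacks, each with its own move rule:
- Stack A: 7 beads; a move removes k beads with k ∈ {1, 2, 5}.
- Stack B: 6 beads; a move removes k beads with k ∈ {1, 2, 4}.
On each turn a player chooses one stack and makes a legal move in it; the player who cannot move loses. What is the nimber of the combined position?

1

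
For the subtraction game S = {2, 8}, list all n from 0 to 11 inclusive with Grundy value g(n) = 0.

0, 1, 4, 5, 10, 11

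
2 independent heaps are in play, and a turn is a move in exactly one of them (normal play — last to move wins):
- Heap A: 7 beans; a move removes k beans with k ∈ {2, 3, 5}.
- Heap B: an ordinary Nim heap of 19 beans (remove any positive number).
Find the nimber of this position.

For heap A, compute g(0), g(1), … with moves {2, 3, 5}:
g(0) = mex{} = 0
g(1) = mex{} = 0
g(2) = mex{0} = 1
g(3) = mex{0} = 1
g(4) = mex{0,1} = 2
g(5) = mex{0,1} = 2
g(6) = mex{0,1,2} = 3
g(7) = mex{1,2} = 0
So g(7) = 0.
Heap B is a plain Nim heap of size 19, so its Grundy value is 19.
The value of a disjunctive sum is the nim-sum of the parts.
Combined value = 0 ⊕ 19 = 19.

19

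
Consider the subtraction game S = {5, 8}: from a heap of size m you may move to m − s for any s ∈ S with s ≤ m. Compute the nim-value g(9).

1

Grundy values for subtraction set {5, 8}:
g(0) = mex{} = 0
g(1) = mex{} = 0
g(2) = mex{} = 0
g(3) = mex{} = 0
g(4) = mex{} = 0
g(5) = mex{0} = 1
g(6) = mex{0} = 1
g(7) = mex{0} = 1
g(8) = mex{0} = 1
g(9) = mex{0} = 1
So g(9) = 1.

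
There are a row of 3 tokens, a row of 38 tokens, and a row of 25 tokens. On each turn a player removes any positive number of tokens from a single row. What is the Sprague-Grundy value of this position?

60

Compute the nim-sum pairwise:
3 ^ 38 = 37
37 ^ 25 = 60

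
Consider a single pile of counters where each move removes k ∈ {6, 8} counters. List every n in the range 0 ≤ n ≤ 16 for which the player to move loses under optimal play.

Grundy values for subtraction set {6, 8}:
k:     0  1  2  3  4  5  6  7  8  9 10 11 12 13 14 15 16
g(k):  0  0  0  0  0  0  1  1  1  1  1  1  2  2  0  0  0
The P-positions (g = 0) in 0..16 are 0, 1, 2, 3, 4, 5, 14, 15, 16.

0, 1, 2, 3, 4, 5, 14, 15, 16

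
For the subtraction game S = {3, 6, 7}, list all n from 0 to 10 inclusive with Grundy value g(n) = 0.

0, 1, 2, 10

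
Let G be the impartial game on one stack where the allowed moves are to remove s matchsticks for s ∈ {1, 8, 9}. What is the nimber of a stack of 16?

0

Grundy values for subtraction set {1, 8, 9}:
k:     0  1  2  3  4  5  6  7  8  9 10 11 12 13 14 15 16
g(k):  0  1  0  1  0  1  0  1  2  3  2  3  2  3  2  3  0
So g(16) = 0.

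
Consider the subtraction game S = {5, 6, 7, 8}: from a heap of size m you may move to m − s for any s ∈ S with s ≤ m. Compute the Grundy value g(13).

Build the Grundy sequence with g(k) = mex{g(k−s) : s ∈ {5, 6, 7, 8}, s ≤ k}:
k:     0  1  2  3  4  5  6  7  8  9 10 11 12 13
g(k):  0  0  0  0  0  1  1  1  1  1  2  2  2  0
So g(13) = 0.

0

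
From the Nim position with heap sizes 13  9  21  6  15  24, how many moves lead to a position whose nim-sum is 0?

0

Compute the nim-sum pairwise:
13 ⊕ 9 = 4
4 ⊕ 21 = 17
17 ⊕ 6 = 23
23 ⊕ 15 = 24
24 ⊕ 24 = 0
The nim-sum is already 0, so every move leaves a nonzero nim-sum — there are no winning moves.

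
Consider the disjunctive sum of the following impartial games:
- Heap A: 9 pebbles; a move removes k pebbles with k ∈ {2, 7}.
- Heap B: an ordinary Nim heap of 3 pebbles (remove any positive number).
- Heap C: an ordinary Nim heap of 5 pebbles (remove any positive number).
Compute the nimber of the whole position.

Grundy values for heap A (subtraction set {2, 7}):
k:     0  1  2  3  4  5  6  7  8  9
g(k):  0  0  1  1  0  0  1  1  2  0
So g(9) = 0.
Heap B is a plain Nim heap of size 3, so its Grundy value is 3.
Heap C is a plain Nim heap of size 5, so its Grundy value is 5.
By the Sprague-Grundy theorem, the Grundy value of a sum of independent games is the XOR of the component values.
Combined value = 0 XOR 3 XOR 5 = 6.

6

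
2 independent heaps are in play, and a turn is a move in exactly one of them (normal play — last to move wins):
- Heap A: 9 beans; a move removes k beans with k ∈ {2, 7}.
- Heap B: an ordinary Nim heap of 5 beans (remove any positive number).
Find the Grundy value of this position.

5

Grundy values for heap A (subtraction set {2, 7}):
g(0) = mex{} = 0
g(1) = mex{} = 0
g(2) = mex{0} = 1
g(3) = mex{0} = 1
g(4) = mex{1} = 0
g(5) = mex{1} = 0
g(6) = mex{0} = 1
g(7) = mex{0} = 1
g(8) = mex{0,1} = 2
g(9) = mex{1} = 0
So g(9) = 0.
Heap B is a plain Nim heap of size 5, so its Grundy value is 5.
The value of a disjunctive sum is the nim-sum of the parts.
Combined value = 0 XOR 5 = 5.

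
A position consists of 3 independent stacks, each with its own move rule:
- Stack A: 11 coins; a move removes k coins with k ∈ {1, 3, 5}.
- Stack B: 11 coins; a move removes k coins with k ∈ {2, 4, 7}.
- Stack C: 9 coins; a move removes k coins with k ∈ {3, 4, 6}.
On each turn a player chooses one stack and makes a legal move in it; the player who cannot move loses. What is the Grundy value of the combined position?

0

Build the Grundy sequence for stack A with g(k) = mex{g(k−s) : s ∈ {1, 3, 5}, s ≤ k}:
g(0) = mex{} = 0
g(1) = mex{0} = 1
g(2) = mex{1} = 0
g(3) = mex{0} = 1
g(4) = mex{1} = 0
g(5) = mex{0} = 1
g(6) = mex{1} = 0
g(7) = mex{0} = 1
g(8) = mex{1} = 0
g(9) = mex{0} = 1
g(10) = mex{1} = 0
g(11) = mex{0} = 1
So g(11) = 1.
Build the Grundy sequence for stack B with g(k) = mex{g(k−s) : s ∈ {2, 4, 7}, s ≤ k}:
k:     0  1  2  3  4  5  6  7  8  9 10 11
g(k):  0  0  1  1  2  2  0  3  1  0  2  1
So g(11) = 1.
Build the Grundy sequence for stack C with g(k) = mex{g(k−s) : s ∈ {3, 4, 6}, s ≤ k}:
k:     0  1  2  3  4  5  6  7  8  9
g(k):  0  0  0  1  1  1  2  2  2  0
So g(9) = 0.
The value of a disjunctive sum is the nim-sum of the parts.
Combined value = 1 XOR 1 XOR 0 = 0.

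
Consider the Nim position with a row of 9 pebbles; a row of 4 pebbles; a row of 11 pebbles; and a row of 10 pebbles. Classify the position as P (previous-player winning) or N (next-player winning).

N-position

Nim-sum: 9 XOR 4 XOR 11 XOR 10 = 12.
The nim-sum is 12 ≠ 0, so this is an N-position: the player to move can win.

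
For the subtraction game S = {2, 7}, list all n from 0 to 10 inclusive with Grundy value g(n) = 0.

0, 1, 4, 5, 9, 10

Build the Grundy sequence with g(k) = mex{g(k−s) : s ∈ {2, 7}, s ≤ k}:
k:     0  1  2  3  4  5  6  7  8  9 10
g(k):  0  0  1  1  0  0  1  1  2  0  0
The P-positions (g = 0) in 0..10 are 0, 1, 4, 5, 9, 10.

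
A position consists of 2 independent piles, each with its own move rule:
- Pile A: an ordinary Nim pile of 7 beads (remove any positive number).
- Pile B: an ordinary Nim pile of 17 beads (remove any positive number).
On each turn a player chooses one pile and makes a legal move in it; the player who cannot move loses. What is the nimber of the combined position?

22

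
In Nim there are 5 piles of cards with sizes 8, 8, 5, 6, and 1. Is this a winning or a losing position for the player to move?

Winning position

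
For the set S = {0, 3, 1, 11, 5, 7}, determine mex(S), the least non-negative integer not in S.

The values 0, 1 are all present; 2 is the first non-negative integer missing from the set.

2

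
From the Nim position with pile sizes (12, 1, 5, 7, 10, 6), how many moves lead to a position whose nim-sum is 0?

Nim-sum: 12 XOR 1 XOR 5 XOR 7 XOR 10 XOR 6 = 3.
The overall nim-sum is X = 3. A pile of size p has a winning move iff p XOR X < p (reduce it to p XOR X).
  12: 12 XOR 3 = 15 ≥ 12 — no move.
  1: 1 XOR 3 = 2 ≥ 1 — no move.
  5: 5 XOR 3 = 6 ≥ 5 — no move.
  7: 7 XOR 3 = 4 < 7 — winning move (to 4).
  10: 10 XOR 3 = 9 < 10 — winning move (to 9).
  6: 6 XOR 3 = 5 < 6 — winning move (to 5).
That gives 3 winning moves.

3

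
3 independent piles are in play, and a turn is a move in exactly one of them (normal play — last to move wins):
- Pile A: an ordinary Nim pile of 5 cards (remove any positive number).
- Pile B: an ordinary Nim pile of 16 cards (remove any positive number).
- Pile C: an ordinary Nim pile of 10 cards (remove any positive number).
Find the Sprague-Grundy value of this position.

31

Pile A is a plain Nim pile of size 5, so its Grundy value is 5.
Pile B is a plain Nim pile of size 16, so its Grundy value is 16.
Pile C is a plain Nim pile of size 10, so its Grundy value is 10.
By the Sprague-Grundy theorem, the Grundy value of a sum of independent games is the XOR of the component values.
Combined value = 5 XOR 16 XOR 10 = 31.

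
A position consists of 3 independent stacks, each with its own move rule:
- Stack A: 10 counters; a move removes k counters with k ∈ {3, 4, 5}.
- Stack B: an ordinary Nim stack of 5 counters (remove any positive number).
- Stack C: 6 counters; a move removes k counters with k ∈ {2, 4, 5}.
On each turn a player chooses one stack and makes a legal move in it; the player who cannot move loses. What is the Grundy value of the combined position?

6

For stack A, compute g(0), g(1), … with moves {3, 4, 5}:
g(0) = mex{} = 0
g(1) = mex{} = 0
g(2) = mex{} = 0
g(3) = mex{0} = 1
g(4) = mex{0} = 1
g(5) = mex{0} = 1
g(6) = mex{0,1} = 2
g(7) = mex{0,1} = 2
g(8) = mex{1} = 0
g(9) = mex{1,2} = 0
g(10) = mex{1,2} = 0
So g(10) = 0.
Stack B is a plain Nim stack of size 5, so its Grundy value is 5.
Build the Grundy sequence for stack C with g(k) = mex{g(k−s) : s ∈ {2, 4, 5}, s ≤ k}:
g(0) = mex{} = 0
g(1) = mex{} = 0
g(2) = mex{0} = 1
g(3) = mex{0} = 1
g(4) = mex{0,1} = 2
g(5) = mex{0,1} = 2
g(6) = mex{0,1,2} = 3
So g(6) = 3.
By the Sprague-Grundy theorem, the Grundy value of a sum of independent games is the XOR of the component values.
Combined value = 0 ⊕ 5 ⊕ 3 = 6.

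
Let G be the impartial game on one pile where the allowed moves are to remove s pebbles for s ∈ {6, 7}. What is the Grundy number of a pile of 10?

Grundy values for subtraction set {6, 7}:
g(0) = mex{} = 0
g(1) = mex{} = 0
g(2) = mex{} = 0
g(3) = mex{} = 0
g(4) = mex{} = 0
g(5) = mex{} = 0
g(6) = mex{0} = 1
g(7) = mex{0} = 1
g(8) = mex{0} = 1
g(9) = mex{0} = 1
g(10) = mex{0} = 1
So g(10) = 1.

1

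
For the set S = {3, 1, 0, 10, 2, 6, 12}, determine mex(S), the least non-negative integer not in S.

The values 0, 1, 2, 3 are all present; 4 is the first non-negative integer missing from the set.

4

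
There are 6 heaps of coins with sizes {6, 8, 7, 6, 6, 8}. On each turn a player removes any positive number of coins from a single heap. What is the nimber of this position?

1

Nim-sum: 6 ⊕ 8 ⊕ 7 ⊕ 6 ⊕ 6 ⊕ 8 = 1.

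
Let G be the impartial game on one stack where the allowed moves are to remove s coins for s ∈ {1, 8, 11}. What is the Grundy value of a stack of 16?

0

Compute g(0), g(1), … for moves {1, 8, 11}:
k:     0  1  2  3  4  5  6  7  8  9 10 11 12 13 14 15 16
g(k):  0  1  0  1  0  1  0  1  2  0  1  2  3  2  3  2  0
So g(16) = 0.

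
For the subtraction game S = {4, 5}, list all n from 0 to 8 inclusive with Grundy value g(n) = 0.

Grundy values for subtraction set {4, 5}:
k:     0  1  2  3  4  5  6  7  8
g(k):  0  0  0  0  1  1  1  1  2
The P-positions (g = 0) in 0..8 are 0, 1, 2, 3.

0, 1, 2, 3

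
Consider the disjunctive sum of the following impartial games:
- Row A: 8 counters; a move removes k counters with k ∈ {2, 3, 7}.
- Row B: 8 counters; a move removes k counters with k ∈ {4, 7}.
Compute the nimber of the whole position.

3

For row A, compute g(0), g(1), … with moves {2, 3, 7}:
k:     0  1  2  3  4  5  6  7  8
g(k):  0  0  1  1  2  0  0  1  1
So g(8) = 1.
Grundy values for row B (subtraction set {4, 7}):
g(0) = mex{} = 0
g(1) = mex{} = 0
g(2) = mex{} = 0
g(3) = mex{} = 0
g(4) = mex{0} = 1
g(5) = mex{0} = 1
g(6) = mex{0} = 1
g(7) = mex{0} = 1
g(8) = mex{0,1} = 2
So g(8) = 2.
By the Sprague-Grundy theorem, the Grundy value of a sum of independent games is the XOR of the component values.
Combined value = 1 ⊕ 2 = 3.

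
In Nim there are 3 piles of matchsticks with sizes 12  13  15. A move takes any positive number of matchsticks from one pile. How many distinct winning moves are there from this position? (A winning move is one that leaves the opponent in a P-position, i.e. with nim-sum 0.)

In binary:
  1100  (12)
  1101  (13)
  1111  (15)
  ----
  1110  (14)
The overall nim-sum is X = 14. A pile of size p has a winning move iff p XOR X < p (reduce it to p XOR X).
  12: 12 XOR 14 = 2 < 12 — winning move (to 2).
  13: 13 XOR 14 = 3 < 13 — winning move (to 3).
  15: 15 XOR 14 = 1 < 15 — winning move (to 1).
That gives 3 winning moves.

3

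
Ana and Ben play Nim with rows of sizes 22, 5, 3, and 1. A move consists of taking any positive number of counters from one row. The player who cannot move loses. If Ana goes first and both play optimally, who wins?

Compute the nim-sum pairwise:
22 XOR 5 = 19
19 XOR 3 = 16
16 XOR 1 = 17
The nim-sum is 17 ≠ 0, so this is an N-position: the player to move can win; Ana has a winning move.

Ana wins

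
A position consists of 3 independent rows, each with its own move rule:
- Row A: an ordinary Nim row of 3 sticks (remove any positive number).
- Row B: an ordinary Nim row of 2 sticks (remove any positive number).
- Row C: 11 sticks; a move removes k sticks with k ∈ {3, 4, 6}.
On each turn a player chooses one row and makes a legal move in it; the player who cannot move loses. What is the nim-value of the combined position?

1

Row A is a plain Nim row of size 3, so its Grundy value is 3.
Row B is a plain Nim row of size 2, so its Grundy value is 2.
Grundy values for row C (subtraction set {3, 4, 6}):
k:     0  1  2  3  4  5  6  7  8  9 10 11
g(k):  0  0  0  1  1  1  2  2  2  0  0  0
So g(11) = 0.
By the Sprague-Grundy theorem, the Grundy value of a sum of independent games is the XOR of the component values.
Combined value = 3 ⊕ 2 ⊕ 0 = 1.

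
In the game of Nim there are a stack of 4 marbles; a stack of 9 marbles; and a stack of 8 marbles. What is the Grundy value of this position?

5

Compute the nim-sum pairwise:
4 XOR 9 = 13
13 XOR 8 = 5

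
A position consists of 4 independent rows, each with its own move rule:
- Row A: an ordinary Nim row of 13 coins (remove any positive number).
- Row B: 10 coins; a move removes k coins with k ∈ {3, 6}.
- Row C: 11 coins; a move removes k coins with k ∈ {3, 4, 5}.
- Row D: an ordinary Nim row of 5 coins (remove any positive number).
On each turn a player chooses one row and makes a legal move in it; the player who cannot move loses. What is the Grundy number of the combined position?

Row A is a plain Nim row of size 13, so its Grundy value is 13.
Build the Grundy sequence for row B with g(k) = mex{g(k−s) : s ∈ {3, 6}, s ≤ k}:
k:     0  1  2  3  4  5  6  7  8  9 10
g(k):  0  0  0  1  1  1  2  2  2  0  0
So g(10) = 0.
For row C, compute g(0), g(1), … with moves {3, 4, 5}:
g(0) = mex{} = 0
g(1) = mex{} = 0
g(2) = mex{} = 0
g(3) = mex{0} = 1
g(4) = mex{0} = 1
g(5) = mex{0} = 1
g(6) = mex{0,1} = 2
g(7) = mex{0,1} = 2
g(8) = mex{1} = 0
g(9) = mex{1,2} = 0
g(10) = mex{1,2} = 0
g(11) = mex{0,2} = 1
So g(11) = 1.
Row D is a plain Nim row of size 5, so its Grundy value is 5.
The value of a disjunctive sum is the nim-sum of the parts.
Combined value = 13 XOR 0 XOR 1 XOR 5 = 9.

9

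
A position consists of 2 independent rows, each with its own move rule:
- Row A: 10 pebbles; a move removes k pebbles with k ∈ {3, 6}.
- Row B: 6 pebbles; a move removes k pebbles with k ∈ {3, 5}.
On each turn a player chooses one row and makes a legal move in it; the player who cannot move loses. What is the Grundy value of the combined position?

2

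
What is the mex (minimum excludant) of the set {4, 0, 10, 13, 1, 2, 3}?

5

The values 0, 1, 2, 3, 4 are all present; 5 is the first non-negative integer missing from the set.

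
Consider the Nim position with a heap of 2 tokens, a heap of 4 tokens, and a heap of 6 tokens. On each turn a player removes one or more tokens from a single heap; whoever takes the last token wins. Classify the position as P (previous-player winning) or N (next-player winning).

Nim-sum: 2 XOR 4 XOR 6 = 0.
The nim-sum is 0, so this is a P-position: the player to move is in a losing position under optimal play.

P-position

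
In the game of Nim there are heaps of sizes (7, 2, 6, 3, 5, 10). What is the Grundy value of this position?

15

In binary:
  0111  (7)
  0010  (2)
  0110  (6)
  0011  (3)
  0101  (5)
  1010  (10)
  ----
  1111  (15)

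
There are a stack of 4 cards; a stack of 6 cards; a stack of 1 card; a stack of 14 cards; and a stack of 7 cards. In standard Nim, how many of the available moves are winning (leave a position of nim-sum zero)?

Compute the nim-sum pairwise:
4 ⊕ 6 = 2
2 ⊕ 1 = 3
3 ⊕ 14 = 13
13 ⊕ 7 = 10
The overall nim-sum is X = 10. A stack of size p has a winning move iff p XOR X < p (reduce it to p XOR X).
  4: 4 XOR 10 = 14 ≥ 4 — no move.
  6: 6 XOR 10 = 12 ≥ 6 — no move.
  1: 1 XOR 10 = 11 ≥ 1 — no move.
  14: 14 XOR 10 = 4 < 14 — winning move (to 4).
  7: 7 XOR 10 = 13 ≥ 7 — no move.
That gives 1 winning move.

1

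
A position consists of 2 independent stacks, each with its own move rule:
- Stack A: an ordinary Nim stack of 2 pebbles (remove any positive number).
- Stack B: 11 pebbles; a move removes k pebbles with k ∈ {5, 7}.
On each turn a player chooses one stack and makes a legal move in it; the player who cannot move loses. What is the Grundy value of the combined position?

Stack A is a plain Nim stack of size 2, so its Grundy value is 2.
For stack B, compute g(0), g(1), … with moves {5, 7}:
k:     0  1  2  3  4  5  6  7  8  9 10 11
g(k):  0  0  0  0  0  1  1  1  1  1  2  2
So g(11) = 2.
The value of a disjunctive sum is the nim-sum of the parts.
Combined value = 2 XOR 2 = 0.

0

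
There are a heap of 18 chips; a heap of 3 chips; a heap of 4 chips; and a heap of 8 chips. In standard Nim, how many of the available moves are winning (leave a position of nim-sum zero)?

Compute the nim-sum pairwise:
18 XOR 3 = 17
17 XOR 4 = 21
21 XOR 8 = 29
The overall nim-sum is X = 29. A heap of size p has a winning move iff p XOR X < p (reduce it to p XOR X).
  18: 18 XOR 29 = 15 < 18 — winning move (to 15).
  3: 3 XOR 29 = 30 ≥ 3 — no move.
  4: 4 XOR 29 = 25 ≥ 4 — no move.
  8: 8 XOR 29 = 21 ≥ 8 — no move.
That gives 1 winning move.

1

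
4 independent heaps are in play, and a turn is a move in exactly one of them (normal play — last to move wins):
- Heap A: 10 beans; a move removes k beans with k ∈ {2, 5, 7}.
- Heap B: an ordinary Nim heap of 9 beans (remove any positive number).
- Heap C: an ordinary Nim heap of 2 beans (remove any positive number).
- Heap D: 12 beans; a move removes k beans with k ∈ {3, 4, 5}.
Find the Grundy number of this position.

10

For heap A, compute g(0), g(1), … with moves {2, 5, 7}:
g(0) = mex{} = 0
g(1) = mex{} = 0
g(2) = mex{0} = 1
g(3) = mex{0} = 1
g(4) = mex{1} = 0
g(5) = mex{0,1} = 2
g(6) = mex{0} = 1
g(7) = mex{0,1,2} = 3
g(8) = mex{0,1} = 2
g(9) = mex{0,1,3} = 2
g(10) = mex{1,2} = 0
So g(10) = 0.
Heap B is a plain Nim heap of size 9, so its Grundy value is 9.
Heap C is a plain Nim heap of size 2, so its Grundy value is 2.
For heap D, compute g(0), g(1), … with moves {3, 4, 5}:
g(0) = mex{} = 0
g(1) = mex{} = 0
g(2) = mex{} = 0
g(3) = mex{0} = 1
g(4) = mex{0} = 1
g(5) = mex{0} = 1
g(6) = mex{0,1} = 2
g(7) = mex{0,1} = 2
g(8) = mex{1} = 0
g(9) = mex{1,2} = 0
g(10) = mex{1,2} = 0
g(11) = mex{0,2} = 1
g(12) = mex{0,2} = 1
So g(12) = 1.
The value of a disjunctive sum is the nim-sum of the parts.
Combined value = 0 XOR 9 XOR 2 XOR 1 = 10.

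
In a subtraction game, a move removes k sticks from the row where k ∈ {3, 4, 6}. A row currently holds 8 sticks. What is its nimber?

2

Compute g(0), g(1), … for moves {3, 4, 6}:
k:     0  1  2  3  4  5  6  7  8
g(k):  0  0  0  1  1  1  2  2  2
So g(8) = 2.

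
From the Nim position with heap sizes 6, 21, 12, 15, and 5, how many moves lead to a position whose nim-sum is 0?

In binary:
  00110  (6)
  10101  (21)
  01100  (12)
  01111  (15)
  00101  (5)
  -----
  10101  (21)
The overall nim-sum is X = 21. A heap of size p has a winning move iff p XOR X < p (reduce it to p XOR X).
  6: 6 XOR 21 = 19 ≥ 6 — no move.
  21: 21 XOR 21 = 0 < 21 — winning move (to 0).
  12: 12 XOR 21 = 25 ≥ 12 — no move.
  15: 15 XOR 21 = 26 ≥ 15 — no move.
  5: 5 XOR 21 = 16 ≥ 5 — no move.
That gives 1 winning move.

1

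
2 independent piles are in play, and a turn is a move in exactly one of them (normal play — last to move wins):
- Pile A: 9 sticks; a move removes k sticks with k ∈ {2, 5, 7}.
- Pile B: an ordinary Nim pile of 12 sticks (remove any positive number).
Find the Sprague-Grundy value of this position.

14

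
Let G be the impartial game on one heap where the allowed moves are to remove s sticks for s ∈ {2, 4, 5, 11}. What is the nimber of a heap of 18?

Compute g(0), g(1), … for moves {2, 4, 5, 11}:
k:     0  1  2  3  4  5  6  7  8  9 10 11 12 13 14 15 16 17 18
g(k):  0  0  1  1  2  2  3  0  0  1  1  2  2  3  0  0  1  1  2
So g(18) = 2.

2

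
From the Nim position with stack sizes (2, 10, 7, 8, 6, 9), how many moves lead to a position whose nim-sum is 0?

3

Nim-sum: 2 ⊕ 10 ⊕ 7 ⊕ 8 ⊕ 6 ⊕ 9 = 8.
The overall nim-sum is X = 8. A stack of size p has a winning move iff p XOR X < p (reduce it to p XOR X).
  2: 2 XOR 8 = 10 ≥ 2 — no move.
  10: 10 XOR 8 = 2 < 10 — winning move (to 2).
  7: 7 XOR 8 = 15 ≥ 7 — no move.
  8: 8 XOR 8 = 0 < 8 — winning move (to 0).
  6: 6 XOR 8 = 14 ≥ 6 — no move.
  9: 9 XOR 8 = 1 < 9 — winning move (to 1).
That gives 3 winning moves.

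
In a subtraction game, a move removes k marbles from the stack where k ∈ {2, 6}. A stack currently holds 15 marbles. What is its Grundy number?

1

Build the Grundy sequence with g(k) = mex{g(k−s) : s ∈ {2, 6}, s ≤ k}:
k:     0  1  2  3  4  5  6  7  8  9 10 11 12 13 14 15
g(k):  0  0  1  1  0  0  1  1  0  0  1  1  0  0  1  1
So g(15) = 1.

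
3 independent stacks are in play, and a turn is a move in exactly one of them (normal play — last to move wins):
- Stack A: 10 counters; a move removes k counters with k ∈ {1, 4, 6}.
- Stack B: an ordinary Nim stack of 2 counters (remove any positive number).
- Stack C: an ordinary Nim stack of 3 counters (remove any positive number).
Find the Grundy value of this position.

1

For stack A, compute g(0), g(1), … with moves {1, 4, 6}:
g(0) = mex{} = 0
g(1) = mex{0} = 1
g(2) = mex{1} = 0
g(3) = mex{0} = 1
g(4) = mex{0,1} = 2
g(5) = mex{1,2} = 0
g(6) = mex{0} = 1
g(7) = mex{1} = 0
g(8) = mex{0,2} = 1
g(9) = mex{0,1} = 2
g(10) = mex{1,2} = 0
So g(10) = 0.
Stack B is a plain Nim stack of size 2, so its Grundy value is 2.
Stack C is a plain Nim stack of size 3, so its Grundy value is 3.
The value of a disjunctive sum is the nim-sum of the parts.
Combined value = 0 XOR 2 XOR 3 = 1.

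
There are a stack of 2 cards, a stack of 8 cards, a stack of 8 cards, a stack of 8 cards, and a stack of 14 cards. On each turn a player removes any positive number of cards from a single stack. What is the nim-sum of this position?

Nim-sum: 2 ^ 8 ^ 8 ^ 8 ^ 14 = 4.

4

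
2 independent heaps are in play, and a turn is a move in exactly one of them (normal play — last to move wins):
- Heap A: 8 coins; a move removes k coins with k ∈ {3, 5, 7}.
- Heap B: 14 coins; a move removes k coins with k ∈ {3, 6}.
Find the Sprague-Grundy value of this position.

3

For heap A, compute g(0), g(1), … with moves {3, 5, 7}:
k:     0  1  2  3  4  5  6  7  8
g(k):  0  0  0  1  1  1  2  2  2
So g(8) = 2.
Build the Grundy sequence for heap B with g(k) = mex{g(k−s) : s ∈ {3, 6}, s ≤ k}:
k:     0  1  2  3  4  5  6  7  8  9 10 11 12 13 14
g(k):  0  0  0  1  1  1  2  2  2  0  0  0  1  1  1
So g(14) = 1.
The value of a disjunctive sum is the nim-sum of the parts.
Combined value = 2 XOR 1 = 3.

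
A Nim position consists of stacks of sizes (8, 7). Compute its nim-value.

15

Write each in binary and XOR column by column:
  1000  (8)
  0111  (7)
  ----
  1111  (15)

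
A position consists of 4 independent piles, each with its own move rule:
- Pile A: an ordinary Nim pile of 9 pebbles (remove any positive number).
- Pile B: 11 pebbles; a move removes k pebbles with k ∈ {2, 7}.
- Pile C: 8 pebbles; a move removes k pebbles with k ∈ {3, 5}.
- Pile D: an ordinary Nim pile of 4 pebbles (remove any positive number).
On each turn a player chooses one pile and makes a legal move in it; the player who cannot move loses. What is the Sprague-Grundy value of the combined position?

Pile A is a plain Nim pile of size 9, so its Grundy value is 9.
For pile B, compute g(0), g(1), … with moves {2, 7}:
k:     0  1  2  3  4  5  6  7  8  9 10 11
g(k):  0  0  1  1  0  0  1  1  2  0  0  1
So g(11) = 1.
Grundy values for pile C (subtraction set {3, 5}):
g(0) = mex{} = 0
g(1) = mex{} = 0
g(2) = mex{} = 0
g(3) = mex{0} = 1
g(4) = mex{0} = 1
g(5) = mex{0} = 1
g(6) = mex{0,1} = 2
g(7) = mex{0,1} = 2
g(8) = mex{1} = 0
So g(8) = 0.
Pile D is a plain Nim pile of size 4, so its Grundy value is 4.
By the Sprague-Grundy theorem, the Grundy value of a sum of independent games is the XOR of the component values.
Combined value = 9 XOR 1 XOR 0 XOR 4 = 12.

12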